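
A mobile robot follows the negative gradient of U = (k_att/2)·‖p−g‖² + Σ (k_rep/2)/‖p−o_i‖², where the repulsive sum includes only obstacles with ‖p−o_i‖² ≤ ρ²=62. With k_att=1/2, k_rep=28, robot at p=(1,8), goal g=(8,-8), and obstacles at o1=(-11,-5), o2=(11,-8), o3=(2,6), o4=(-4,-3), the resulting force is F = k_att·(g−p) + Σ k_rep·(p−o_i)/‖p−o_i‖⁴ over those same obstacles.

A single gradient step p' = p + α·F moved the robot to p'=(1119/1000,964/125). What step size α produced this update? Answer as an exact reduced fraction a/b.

F_att = 1/2·(g−p) = 1/2·(7,-16) = (3.5000,-8.0000)
o1: d²=313 > ρ²=62 → inactive
o2: d²=356 > ρ²=62 → inactive
o3: d²=5 ≤ ρ²=62; F_rep = 28·(-1,2)/5² = (-1.1200,2.2400)
o4: d²=146 > ρ²=62 → inactive
F = F_att + ΣF_rep = (2.3800,-5.7600)
Δp = p'−p = (0.1190,-0.2880); α = Δx/Fx = (119/1000) / (119/50) = 1/20
check: Δy/Fy = (-36/125) / (-144/25) = 1/20 ✓

α = 1/20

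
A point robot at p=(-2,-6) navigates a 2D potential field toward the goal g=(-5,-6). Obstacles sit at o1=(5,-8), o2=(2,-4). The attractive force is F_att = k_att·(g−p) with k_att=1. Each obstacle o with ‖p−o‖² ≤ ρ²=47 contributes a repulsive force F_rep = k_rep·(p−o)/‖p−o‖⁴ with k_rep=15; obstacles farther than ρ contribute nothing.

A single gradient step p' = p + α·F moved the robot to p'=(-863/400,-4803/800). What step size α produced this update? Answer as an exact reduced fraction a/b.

α = 1/20

F_att = 1·(g−p) = 1·(-3,0) = (-3.0000,0.0000)
o1: d²=53 > ρ²=47 → inactive
o2: d²=20 ≤ ρ²=47; F_rep = 15·(-4,-2)/20² = (-0.1500,-0.0750)
F = F_att + ΣF_rep = (-3.1500,-0.0750)
Δp = p'−p = (-0.1575,-0.0037); α = Δx/Fx = (-63/400) / (-63/20) = 1/20
check: Δy/Fy = (-3/800) / (-3/40) = 1/20 ✓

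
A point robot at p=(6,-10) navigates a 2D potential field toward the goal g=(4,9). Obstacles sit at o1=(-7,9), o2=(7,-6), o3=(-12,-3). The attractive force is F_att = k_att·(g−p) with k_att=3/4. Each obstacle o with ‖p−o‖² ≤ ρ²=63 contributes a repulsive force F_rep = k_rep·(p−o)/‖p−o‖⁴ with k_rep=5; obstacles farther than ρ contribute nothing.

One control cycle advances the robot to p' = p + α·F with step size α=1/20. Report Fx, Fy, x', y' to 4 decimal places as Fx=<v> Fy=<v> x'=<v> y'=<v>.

F_att = 3/4·(g−p) = 3/4·(-2,19) = (-1.5000,14.2500)
o1: d²=530 > ρ²=63 → inactive
o2: d²=17 ≤ ρ²=63; F_rep = 5·(-1,-4)/17² = (-0.0173,-0.0692)
o3: d²=373 > ρ²=63 → inactive
F = F_att + ΣF_rep = (-1.5173,14.1808)
p' = p + 1/20·F = (5.9241,-9.2910)

Fx=-1.5173 Fy=14.1808 x'=5.9241 y'=-9.2910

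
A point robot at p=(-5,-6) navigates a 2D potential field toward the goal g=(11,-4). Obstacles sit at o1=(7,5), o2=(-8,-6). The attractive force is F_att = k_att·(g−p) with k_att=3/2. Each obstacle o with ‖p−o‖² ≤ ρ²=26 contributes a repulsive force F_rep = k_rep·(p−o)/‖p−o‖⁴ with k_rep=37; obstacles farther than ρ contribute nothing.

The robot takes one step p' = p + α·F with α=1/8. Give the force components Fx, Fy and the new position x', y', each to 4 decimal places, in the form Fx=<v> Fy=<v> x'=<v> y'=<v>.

Fx=25.3704 Fy=3.0000 x'=-1.8287 y'=-5.6250

F_att = 3/2·(g−p) = 3/2·(16,2) = (24.0000,3.0000)
o1: d²=265 > ρ²=26 → inactive
o2: d²=9 ≤ ρ²=26; F_rep = 37·(3,0)/9² = (1.3704,0.0000)
F = F_att + ΣF_rep = (25.3704,3.0000)
p' = p + 1/8·F = (-1.8287,-5.6250)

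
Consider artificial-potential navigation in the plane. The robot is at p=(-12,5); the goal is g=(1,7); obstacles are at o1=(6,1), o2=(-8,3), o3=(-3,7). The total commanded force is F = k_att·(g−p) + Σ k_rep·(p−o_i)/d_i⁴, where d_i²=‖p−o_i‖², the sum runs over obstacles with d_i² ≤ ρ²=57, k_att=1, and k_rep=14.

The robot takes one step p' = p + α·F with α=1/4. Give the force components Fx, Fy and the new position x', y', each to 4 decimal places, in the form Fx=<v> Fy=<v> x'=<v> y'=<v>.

Fx=12.8600 Fy=2.0700 x'=-8.7850 y'=5.5175

F_att = 1·(g−p) = 1·(13,2) = (13.0000,2.0000)
o1: d²=340 > ρ²=57 → inactive
o2: d²=20 ≤ ρ²=57; F_rep = 14·(-4,2)/20² = (-0.1400,0.0700)
o3: d²=85 > ρ²=57 → inactive
F = F_att + ΣF_rep = (12.8600,2.0700)
p' = p + 1/4·F = (-8.7850,5.5175)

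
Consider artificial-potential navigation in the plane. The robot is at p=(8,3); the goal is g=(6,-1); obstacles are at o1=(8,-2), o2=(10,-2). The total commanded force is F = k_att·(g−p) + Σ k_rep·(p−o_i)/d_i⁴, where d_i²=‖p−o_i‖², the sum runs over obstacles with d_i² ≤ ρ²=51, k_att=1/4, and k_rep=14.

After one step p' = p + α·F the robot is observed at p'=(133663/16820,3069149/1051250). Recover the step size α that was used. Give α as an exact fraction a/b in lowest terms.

α = 1/10

F_att = 1/4·(g−p) = 1/4·(-2,-4) = (-0.5000,-1.0000)
o1: d²=25 ≤ ρ²=51; F_rep = 14·(0,5)/25² = (0.0000,0.1120)
o2: d²=29 ≤ ρ²=51; F_rep = 14·(-2,5)/29² = (-0.0333,0.0832)
F = F_att + ΣF_rep = (-0.5333,-0.8048)
Δp = p'−p = (-0.0533,-0.0805); α = Δx/Fx = (-897/16820) / (-897/1682) = 1/10
check: Δy/Fy = (-84601/1051250) / (-84601/105125) = 1/10 ✓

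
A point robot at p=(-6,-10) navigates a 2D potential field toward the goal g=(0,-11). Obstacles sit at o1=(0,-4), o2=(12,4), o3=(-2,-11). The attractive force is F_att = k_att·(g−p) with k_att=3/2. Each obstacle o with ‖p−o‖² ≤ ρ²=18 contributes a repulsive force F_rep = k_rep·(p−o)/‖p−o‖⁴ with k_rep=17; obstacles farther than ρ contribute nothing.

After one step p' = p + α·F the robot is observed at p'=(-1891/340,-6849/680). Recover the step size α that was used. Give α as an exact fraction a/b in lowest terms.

F_att = 3/2·(g−p) = 3/2·(6,-1) = (9.0000,-1.5000)
o1: d²=72 > ρ²=18 → inactive
o2: d²=520 > ρ²=18 → inactive
o3: d²=17 ≤ ρ²=18; F_rep = 17·(-4,1)/17² = (-0.2353,0.0588)
F = F_att + ΣF_rep = (8.7647,-1.4412)
Δp = p'−p = (0.4382,-0.0721); α = Δx/Fx = (149/340) / (149/17) = 1/20
check: Δy/Fy = (-49/680) / (-49/34) = 1/20 ✓

α = 1/20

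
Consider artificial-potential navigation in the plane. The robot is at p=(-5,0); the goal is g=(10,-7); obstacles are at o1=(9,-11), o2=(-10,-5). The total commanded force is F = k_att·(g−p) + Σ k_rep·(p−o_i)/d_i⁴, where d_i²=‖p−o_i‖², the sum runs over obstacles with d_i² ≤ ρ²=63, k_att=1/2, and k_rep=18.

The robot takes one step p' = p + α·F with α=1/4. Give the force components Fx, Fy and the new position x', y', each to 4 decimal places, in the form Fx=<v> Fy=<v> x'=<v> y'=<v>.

F_att = 1/2·(g−p) = 1/2·(15,-7) = (7.5000,-3.5000)
o1: d²=317 > ρ²=63 → inactive
o2: d²=50 ≤ ρ²=63; F_rep = 18·(5,5)/50² = (0.0360,0.0360)
F = F_att + ΣF_rep = (7.5360,-3.4640)
p' = p + 1/4·F = (-3.1160,-0.8660)

Fx=7.5360 Fy=-3.4640 x'=-3.1160 y'=-0.8660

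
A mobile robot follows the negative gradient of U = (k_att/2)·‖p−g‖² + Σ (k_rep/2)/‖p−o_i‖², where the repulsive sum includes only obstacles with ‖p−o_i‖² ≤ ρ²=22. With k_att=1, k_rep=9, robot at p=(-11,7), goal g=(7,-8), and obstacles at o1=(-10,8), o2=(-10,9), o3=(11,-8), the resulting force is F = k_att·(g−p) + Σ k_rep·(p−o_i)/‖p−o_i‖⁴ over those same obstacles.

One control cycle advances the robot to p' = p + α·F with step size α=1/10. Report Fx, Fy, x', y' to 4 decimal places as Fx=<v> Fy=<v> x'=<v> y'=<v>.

Fx=15.3900 Fy=-17.9700 x'=-9.4610 y'=5.2030

F_att = 1·(g−p) = 1·(18,-15) = (18.0000,-15.0000)
o1: d²=2 ≤ ρ²=22; F_rep = 9·(-1,-1)/2² = (-2.2500,-2.2500)
o2: d²=5 ≤ ρ²=22; F_rep = 9·(-1,-2)/5² = (-0.3600,-0.7200)
o3: d²=709 > ρ²=22 → inactive
F = F_att + ΣF_rep = (15.3900,-17.9700)
p' = p + 1/10·F = (-9.4610,5.2030)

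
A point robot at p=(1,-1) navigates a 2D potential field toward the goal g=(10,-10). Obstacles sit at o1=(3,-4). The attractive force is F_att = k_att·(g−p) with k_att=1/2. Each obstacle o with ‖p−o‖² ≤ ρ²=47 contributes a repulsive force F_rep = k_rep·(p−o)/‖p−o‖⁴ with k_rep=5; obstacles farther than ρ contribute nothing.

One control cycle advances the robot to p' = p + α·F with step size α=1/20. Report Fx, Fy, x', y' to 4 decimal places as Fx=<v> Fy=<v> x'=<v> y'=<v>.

F_att = 1/2·(g−p) = 1/2·(9,-9) = (4.5000,-4.5000)
o1: d²=13 ≤ ρ²=47; F_rep = 5·(-2,3)/13² = (-0.0592,0.0888)
F = F_att + ΣF_rep = (4.4408,-4.4112)
p' = p + 1/20·F = (1.2220,-1.2206)

Fx=4.4408 Fy=-4.4112 x'=1.2220 y'=-1.2206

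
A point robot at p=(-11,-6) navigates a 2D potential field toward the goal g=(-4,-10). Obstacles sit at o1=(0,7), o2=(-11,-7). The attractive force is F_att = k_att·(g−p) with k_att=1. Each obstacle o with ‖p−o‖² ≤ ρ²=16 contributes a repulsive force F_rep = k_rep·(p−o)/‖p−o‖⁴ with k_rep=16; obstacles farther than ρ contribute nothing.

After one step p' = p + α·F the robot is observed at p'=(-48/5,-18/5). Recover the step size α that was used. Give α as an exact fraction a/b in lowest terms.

F_att = 1·(g−p) = 1·(7,-4) = (7.0000,-4.0000)
o1: d²=290 > ρ²=16 → inactive
o2: d²=1 ≤ ρ²=16; F_rep = 16·(0,1)/1² = (0.0000,16.0000)
F = F_att + ΣF_rep = (7.0000,12.0000)
Δp = p'−p = (1.4000,2.4000); α = Δx/Fx = (7/5) / (7) = 1/5
check: Δy/Fy = (12/5) / (12) = 1/5 ✓

α = 1/5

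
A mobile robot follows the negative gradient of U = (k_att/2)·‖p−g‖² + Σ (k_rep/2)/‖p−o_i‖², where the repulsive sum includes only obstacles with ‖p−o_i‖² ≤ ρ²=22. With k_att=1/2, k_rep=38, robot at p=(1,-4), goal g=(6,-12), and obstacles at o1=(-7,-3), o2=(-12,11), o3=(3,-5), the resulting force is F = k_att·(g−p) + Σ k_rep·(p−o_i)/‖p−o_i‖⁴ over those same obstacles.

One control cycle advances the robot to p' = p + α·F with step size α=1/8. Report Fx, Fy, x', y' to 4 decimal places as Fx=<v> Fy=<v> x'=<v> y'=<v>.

Fx=-0.5400 Fy=-2.4800 x'=0.9325 y'=-4.3100

F_att = 1/2·(g−p) = 1/2·(5,-8) = (2.5000,-4.0000)
o1: d²=65 > ρ²=22 → inactive
o2: d²=394 > ρ²=22 → inactive
o3: d²=5 ≤ ρ²=22; F_rep = 38·(-2,1)/5² = (-3.0400,1.5200)
F = F_att + ΣF_rep = (-0.5400,-2.4800)
p' = p + 1/8·F = (0.9325,-4.3100)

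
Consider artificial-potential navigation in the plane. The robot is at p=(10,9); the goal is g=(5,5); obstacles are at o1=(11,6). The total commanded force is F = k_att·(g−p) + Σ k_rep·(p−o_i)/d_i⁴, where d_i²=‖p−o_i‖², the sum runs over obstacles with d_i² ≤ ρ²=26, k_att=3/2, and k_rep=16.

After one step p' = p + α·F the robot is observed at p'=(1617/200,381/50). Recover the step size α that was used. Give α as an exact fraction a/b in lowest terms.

α = 1/4

F_att = 3/2·(g−p) = 3/2·(-5,-4) = (-7.5000,-6.0000)
o1: d²=10 ≤ ρ²=26; F_rep = 16·(-1,3)/10² = (-0.1600,0.4800)
F = F_att + ΣF_rep = (-7.6600,-5.5200)
Δp = p'−p = (-1.9150,-1.3800); α = Δx/Fx = (-383/200) / (-383/50) = 1/4
check: Δy/Fy = (-69/50) / (-138/25) = 1/4 ✓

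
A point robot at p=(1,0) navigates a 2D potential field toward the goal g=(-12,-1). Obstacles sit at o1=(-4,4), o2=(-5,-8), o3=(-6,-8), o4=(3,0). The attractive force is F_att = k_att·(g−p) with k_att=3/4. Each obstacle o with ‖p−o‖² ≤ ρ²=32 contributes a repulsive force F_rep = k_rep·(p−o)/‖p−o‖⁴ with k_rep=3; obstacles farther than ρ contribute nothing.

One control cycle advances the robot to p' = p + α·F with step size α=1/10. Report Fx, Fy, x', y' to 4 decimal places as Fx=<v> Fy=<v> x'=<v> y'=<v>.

F_att = 3/4·(g−p) = 3/4·(-13,-1) = (-9.7500,-0.7500)
o1: d²=41 > ρ²=32 → inactive
o2: d²=100 > ρ²=32 → inactive
o3: d²=113 > ρ²=32 → inactive
o4: d²=4 ≤ ρ²=32; F_rep = 3·(-2,0)/4² = (-0.3750,0.0000)
F = F_att + ΣF_rep = (-10.1250,-0.7500)
p' = p + 1/10·F = (-0.0125,-0.0750)

Fx=-10.1250 Fy=-0.7500 x'=-0.0125 y'=-0.0750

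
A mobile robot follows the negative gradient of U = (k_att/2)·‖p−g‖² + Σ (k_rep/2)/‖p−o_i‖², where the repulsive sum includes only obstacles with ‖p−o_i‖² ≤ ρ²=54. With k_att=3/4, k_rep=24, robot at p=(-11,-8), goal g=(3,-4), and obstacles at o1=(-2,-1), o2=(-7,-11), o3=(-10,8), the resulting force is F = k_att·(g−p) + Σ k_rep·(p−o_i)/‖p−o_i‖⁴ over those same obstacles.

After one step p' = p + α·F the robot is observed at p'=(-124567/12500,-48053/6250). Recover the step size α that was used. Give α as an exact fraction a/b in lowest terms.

α = 1/10

F_att = 3/4·(g−p) = 3/4·(14,4) = (10.5000,3.0000)
o1: d²=130 > ρ²=54 → inactive
o2: d²=25 ≤ ρ²=54; F_rep = 24·(-4,3)/25² = (-0.1536,0.1152)
o3: d²=257 > ρ²=54 → inactive
F = F_att + ΣF_rep = (10.3464,3.1152)
Δp = p'−p = (1.0346,0.3115); α = Δx/Fx = (12933/12500) / (12933/1250) = 1/10
check: Δy/Fy = (1947/6250) / (1947/625) = 1/10 ✓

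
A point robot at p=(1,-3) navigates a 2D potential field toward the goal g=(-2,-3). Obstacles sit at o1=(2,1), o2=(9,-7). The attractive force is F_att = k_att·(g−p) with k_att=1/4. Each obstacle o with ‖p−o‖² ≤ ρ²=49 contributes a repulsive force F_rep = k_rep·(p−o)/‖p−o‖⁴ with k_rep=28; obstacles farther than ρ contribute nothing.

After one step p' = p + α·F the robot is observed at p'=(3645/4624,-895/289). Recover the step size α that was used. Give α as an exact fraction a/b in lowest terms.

F_att = 1/4·(g−p) = 1/4·(-3,0) = (-0.7500,0.0000)
o1: d²=17 ≤ ρ²=49; F_rep = 28·(-1,-4)/17² = (-0.0969,-0.3875)
o2: d²=80 > ρ²=49 → inactive
F = F_att + ΣF_rep = (-0.8469,-0.3875)
Δp = p'−p = (-0.2117,-0.0969); α = Δx/Fx = (-979/4624) / (-979/1156) = 1/4
check: Δy/Fy = (-28/289) / (-112/289) = 1/4 ✓

α = 1/4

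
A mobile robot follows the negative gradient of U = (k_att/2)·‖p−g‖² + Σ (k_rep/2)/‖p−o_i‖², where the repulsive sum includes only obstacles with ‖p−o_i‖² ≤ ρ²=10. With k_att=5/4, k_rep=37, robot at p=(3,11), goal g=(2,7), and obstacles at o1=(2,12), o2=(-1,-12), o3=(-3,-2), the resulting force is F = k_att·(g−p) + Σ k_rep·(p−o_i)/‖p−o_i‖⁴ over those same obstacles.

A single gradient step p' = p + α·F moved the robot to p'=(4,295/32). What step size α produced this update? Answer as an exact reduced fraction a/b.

F_att = 5/4·(g−p) = 5/4·(-1,-4) = (-1.2500,-5.0000)
o1: d²=2 ≤ ρ²=10; F_rep = 37·(1,-1)/2² = (9.2500,-9.2500)
o2: d²=545 > ρ²=10 → inactive
o3: d²=205 > ρ²=10 → inactive
F = F_att + ΣF_rep = (8.0000,-14.2500)
Δp = p'−p = (1.0000,-1.7812); α = Δx/Fx = (1) / (8) = 1/8
check: Δy/Fy = (-57/32) / (-57/4) = 1/8 ✓

α = 1/8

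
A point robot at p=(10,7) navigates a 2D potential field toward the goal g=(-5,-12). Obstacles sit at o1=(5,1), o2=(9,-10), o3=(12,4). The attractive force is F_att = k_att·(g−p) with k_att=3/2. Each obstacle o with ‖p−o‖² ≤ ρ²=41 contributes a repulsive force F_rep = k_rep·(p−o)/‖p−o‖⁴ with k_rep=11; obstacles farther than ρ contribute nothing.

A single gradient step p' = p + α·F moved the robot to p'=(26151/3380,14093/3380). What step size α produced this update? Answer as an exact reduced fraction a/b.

α = 1/10

F_att = 3/2·(g−p) = 3/2·(-15,-19) = (-22.5000,-28.5000)
o1: d²=61 > ρ²=41 → inactive
o2: d²=290 > ρ²=41 → inactive
o3: d²=13 ≤ ρ²=41; F_rep = 11·(-2,3)/13² = (-0.1302,0.1953)
F = F_att + ΣF_rep = (-22.6302,-28.3047)
Δp = p'−p = (-2.2630,-2.8305); α = Δx/Fx = (-7649/3380) / (-7649/338) = 1/10
check: Δy/Fy = (-9567/3380) / (-9567/338) = 1/10 ✓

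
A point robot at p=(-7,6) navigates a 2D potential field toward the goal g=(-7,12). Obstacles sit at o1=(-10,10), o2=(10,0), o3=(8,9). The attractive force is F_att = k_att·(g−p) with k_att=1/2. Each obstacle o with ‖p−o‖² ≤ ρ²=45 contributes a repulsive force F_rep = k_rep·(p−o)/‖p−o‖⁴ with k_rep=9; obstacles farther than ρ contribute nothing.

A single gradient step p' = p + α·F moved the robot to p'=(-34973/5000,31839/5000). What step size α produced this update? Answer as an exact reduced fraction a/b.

α = 1/8

F_att = 1/2·(g−p) = 1/2·(0,6) = (0.0000,3.0000)
o1: d²=25 ≤ ρ²=45; F_rep = 9·(3,-4)/25² = (0.0432,-0.0576)
o2: d²=325 > ρ²=45 → inactive
o3: d²=234 > ρ²=45 → inactive
F = F_att + ΣF_rep = (0.0432,2.9424)
Δp = p'−p = (0.0054,0.3678); α = Δx/Fx = (27/5000) / (27/625) = 1/8
check: Δy/Fy = (1839/5000) / (1839/625) = 1/8 ✓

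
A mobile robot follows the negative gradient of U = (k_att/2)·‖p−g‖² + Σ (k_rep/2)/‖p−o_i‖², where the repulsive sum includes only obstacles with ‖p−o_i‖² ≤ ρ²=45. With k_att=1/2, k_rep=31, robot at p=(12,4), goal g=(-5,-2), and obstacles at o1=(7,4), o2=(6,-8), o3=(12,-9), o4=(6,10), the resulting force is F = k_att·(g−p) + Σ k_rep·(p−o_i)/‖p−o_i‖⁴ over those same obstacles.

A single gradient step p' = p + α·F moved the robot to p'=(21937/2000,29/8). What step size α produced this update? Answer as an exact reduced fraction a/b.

F_att = 1/2·(g−p) = 1/2·(-17,-6) = (-8.5000,-3.0000)
o1: d²=25 ≤ ρ²=45; F_rep = 31·(5,0)/25² = (0.2480,0.0000)
o2: d²=180 > ρ²=45 → inactive
o3: d²=169 > ρ²=45 → inactive
o4: d²=72 > ρ²=45 → inactive
F = F_att + ΣF_rep = (-8.2520,-3.0000)
Δp = p'−p = (-1.0315,-0.3750); α = Δx/Fx = (-2063/2000) / (-2063/250) = 1/8
check: Δy/Fy = (-3/8) / (-3) = 1/8 ✓

α = 1/8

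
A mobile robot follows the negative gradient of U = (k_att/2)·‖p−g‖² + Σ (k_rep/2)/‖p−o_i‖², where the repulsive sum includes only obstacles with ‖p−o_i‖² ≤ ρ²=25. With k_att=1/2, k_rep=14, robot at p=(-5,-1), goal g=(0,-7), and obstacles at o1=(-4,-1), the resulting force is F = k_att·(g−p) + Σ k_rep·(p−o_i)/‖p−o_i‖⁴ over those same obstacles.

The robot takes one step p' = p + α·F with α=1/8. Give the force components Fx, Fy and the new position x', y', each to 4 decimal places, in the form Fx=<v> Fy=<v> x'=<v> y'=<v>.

Fx=-11.5000 Fy=-3.0000 x'=-6.4375 y'=-1.3750

F_att = 1/2·(g−p) = 1/2·(5,-6) = (2.5000,-3.0000)
o1: d²=1 ≤ ρ²=25; F_rep = 14·(-1,0)/1² = (-14.0000,0.0000)
F = F_att + ΣF_rep = (-11.5000,-3.0000)
p' = p + 1/8·F = (-6.4375,-1.3750)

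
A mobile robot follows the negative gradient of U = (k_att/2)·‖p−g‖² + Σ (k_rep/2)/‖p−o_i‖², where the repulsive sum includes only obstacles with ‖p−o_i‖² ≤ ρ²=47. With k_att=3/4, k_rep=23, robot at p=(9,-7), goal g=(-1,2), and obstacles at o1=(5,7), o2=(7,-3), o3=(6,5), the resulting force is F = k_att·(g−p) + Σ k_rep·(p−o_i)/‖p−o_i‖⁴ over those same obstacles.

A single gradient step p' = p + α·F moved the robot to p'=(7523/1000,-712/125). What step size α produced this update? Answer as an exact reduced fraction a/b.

α = 1/5

F_att = 3/4·(g−p) = 3/4·(-10,9) = (-7.5000,6.7500)
o1: d²=212 > ρ²=47 → inactive
o2: d²=20 ≤ ρ²=47; F_rep = 23·(2,-4)/20² = (0.1150,-0.2300)
o3: d²=153 > ρ²=47 → inactive
F = F_att + ΣF_rep = (-7.3850,6.5200)
Δp = p'−p = (-1.4770,1.3040); α = Δx/Fx = (-1477/1000) / (-1477/200) = 1/5
check: Δy/Fy = (163/125) / (163/25) = 1/5 ✓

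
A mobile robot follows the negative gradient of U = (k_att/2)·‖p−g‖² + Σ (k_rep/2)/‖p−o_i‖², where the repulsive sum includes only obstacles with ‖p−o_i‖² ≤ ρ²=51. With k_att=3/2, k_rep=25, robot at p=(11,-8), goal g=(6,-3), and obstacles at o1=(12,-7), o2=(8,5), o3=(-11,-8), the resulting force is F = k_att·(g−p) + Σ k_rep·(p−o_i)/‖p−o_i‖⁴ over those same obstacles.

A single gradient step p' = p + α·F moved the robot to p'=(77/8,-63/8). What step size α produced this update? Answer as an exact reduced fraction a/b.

α = 1/10

F_att = 3/2·(g−p) = 3/2·(-5,5) = (-7.5000,7.5000)
o1: d²=2 ≤ ρ²=51; F_rep = 25·(-1,-1)/2² = (-6.2500,-6.2500)
o2: d²=178 > ρ²=51 → inactive
o3: d²=484 > ρ²=51 → inactive
F = F_att + ΣF_rep = (-13.7500,1.2500)
Δp = p'−p = (-1.3750,0.1250); α = Δx/Fx = (-11/8) / (-55/4) = 1/10
check: Δy/Fy = (1/8) / (5/4) = 1/10 ✓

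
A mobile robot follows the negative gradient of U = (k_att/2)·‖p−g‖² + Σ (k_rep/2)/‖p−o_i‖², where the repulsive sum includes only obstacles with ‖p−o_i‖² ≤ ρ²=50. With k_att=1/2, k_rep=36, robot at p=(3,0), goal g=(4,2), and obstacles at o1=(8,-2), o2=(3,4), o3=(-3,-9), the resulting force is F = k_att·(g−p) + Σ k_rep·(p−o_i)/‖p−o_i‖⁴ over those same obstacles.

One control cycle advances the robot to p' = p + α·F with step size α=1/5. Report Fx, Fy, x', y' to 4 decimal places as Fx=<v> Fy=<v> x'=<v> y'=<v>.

Fx=0.2860 Fy=0.5231 x'=3.0572 y'=0.1046

F_att = 1/2·(g−p) = 1/2·(1,2) = (0.5000,1.0000)
o1: d²=29 ≤ ρ²=50; F_rep = 36·(-5,2)/29² = (-0.2140,0.0856)
o2: d²=16 ≤ ρ²=50; F_rep = 36·(0,-4)/16² = (0.0000,-0.5625)
o3: d²=117 > ρ²=50 → inactive
F = F_att + ΣF_rep = (0.2860,0.5231)
p' = p + 1/5·F = (3.0572,0.1046)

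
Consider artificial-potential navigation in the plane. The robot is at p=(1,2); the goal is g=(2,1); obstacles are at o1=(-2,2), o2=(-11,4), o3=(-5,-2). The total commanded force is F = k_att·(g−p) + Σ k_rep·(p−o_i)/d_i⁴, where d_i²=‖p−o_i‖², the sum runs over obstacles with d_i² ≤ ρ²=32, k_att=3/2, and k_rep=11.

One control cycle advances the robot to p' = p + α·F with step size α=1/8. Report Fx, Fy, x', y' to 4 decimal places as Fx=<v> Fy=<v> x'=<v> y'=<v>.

Fx=1.9074 Fy=-1.5000 x'=1.2384 y'=1.8125

F_att = 3/2·(g−p) = 3/2·(1,-1) = (1.5000,-1.5000)
o1: d²=9 ≤ ρ²=32; F_rep = 11·(3,0)/9² = (0.4074,0.0000)
o2: d²=148 > ρ²=32 → inactive
o3: d²=52 > ρ²=32 → inactive
F = F_att + ΣF_rep = (1.9074,-1.5000)
p' = p + 1/8·F = (1.2384,1.8125)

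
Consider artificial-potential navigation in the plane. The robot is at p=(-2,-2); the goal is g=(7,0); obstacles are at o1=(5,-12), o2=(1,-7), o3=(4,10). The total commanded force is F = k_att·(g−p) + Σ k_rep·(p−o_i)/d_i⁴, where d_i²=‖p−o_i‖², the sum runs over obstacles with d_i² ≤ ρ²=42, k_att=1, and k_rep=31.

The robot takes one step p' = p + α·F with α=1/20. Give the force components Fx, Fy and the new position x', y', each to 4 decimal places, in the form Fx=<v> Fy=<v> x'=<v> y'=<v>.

Fx=8.9196 Fy=2.1341 x'=-1.5540 y'=-1.8933

F_att = 1·(g−p) = 1·(9,2) = (9.0000,2.0000)
o1: d²=149 > ρ²=42 → inactive
o2: d²=34 ≤ ρ²=42; F_rep = 31·(-3,5)/34² = (-0.0804,0.1341)
o3: d²=180 > ρ²=42 → inactive
F = F_att + ΣF_rep = (8.9196,2.1341)
p' = p + 1/20·F = (-1.5540,-1.8933)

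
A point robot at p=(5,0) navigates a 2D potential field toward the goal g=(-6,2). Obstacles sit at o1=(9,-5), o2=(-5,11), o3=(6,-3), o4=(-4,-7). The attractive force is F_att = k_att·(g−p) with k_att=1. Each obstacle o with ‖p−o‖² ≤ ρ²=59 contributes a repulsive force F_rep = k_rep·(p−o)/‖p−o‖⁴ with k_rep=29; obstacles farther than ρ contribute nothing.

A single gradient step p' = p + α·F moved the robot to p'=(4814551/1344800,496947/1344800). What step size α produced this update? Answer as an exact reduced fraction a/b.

α = 1/8

F_att = 1·(g−p) = 1·(-11,2) = (-11.0000,2.0000)
o1: d²=41 ≤ ρ²=59; F_rep = 29·(-4,5)/41² = (-0.0690,0.0863)
o2: d²=221 > ρ²=59 → inactive
o3: d²=10 ≤ ρ²=59; F_rep = 29·(-1,3)/10² = (-0.2900,0.8700)
o4: d²=130 > ρ²=59 → inactive
F = F_att + ΣF_rep = (-11.3590,2.9563)
Δp = p'−p = (-1.4199,0.3695); α = Δx/Fx = (-1909449/1344800) / (-1909449/168100) = 1/8
check: Δy/Fy = (496947/1344800) / (496947/168100) = 1/8 ✓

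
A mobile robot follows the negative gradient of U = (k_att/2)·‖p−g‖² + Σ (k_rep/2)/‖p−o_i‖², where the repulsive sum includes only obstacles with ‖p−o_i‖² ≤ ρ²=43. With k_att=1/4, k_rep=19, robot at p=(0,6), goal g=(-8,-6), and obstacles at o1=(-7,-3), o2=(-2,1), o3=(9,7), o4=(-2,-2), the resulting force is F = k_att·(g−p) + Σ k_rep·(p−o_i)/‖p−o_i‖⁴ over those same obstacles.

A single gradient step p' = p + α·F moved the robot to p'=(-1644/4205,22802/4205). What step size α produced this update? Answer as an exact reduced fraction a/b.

α = 1/5

F_att = 1/4·(g−p) = 1/4·(-8,-12) = (-2.0000,-3.0000)
o1: d²=130 > ρ²=43 → inactive
o2: d²=29 ≤ ρ²=43; F_rep = 19·(2,5)/29² = (0.0452,0.1130)
o3: d²=82 > ρ²=43 → inactive
o4: d²=68 > ρ²=43 → inactive
F = F_att + ΣF_rep = (-1.9548,-2.8870)
Δp = p'−p = (-0.3910,-0.5774); α = Δx/Fx = (-1644/4205) / (-1644/841) = 1/5
check: Δy/Fy = (-2428/4205) / (-2428/841) = 1/5 ✓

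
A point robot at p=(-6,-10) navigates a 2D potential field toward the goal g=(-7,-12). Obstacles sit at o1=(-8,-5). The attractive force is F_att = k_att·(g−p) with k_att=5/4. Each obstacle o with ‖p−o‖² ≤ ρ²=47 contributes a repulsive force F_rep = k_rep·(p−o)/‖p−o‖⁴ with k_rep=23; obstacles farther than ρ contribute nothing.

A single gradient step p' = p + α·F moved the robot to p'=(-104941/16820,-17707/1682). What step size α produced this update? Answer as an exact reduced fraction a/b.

α = 1/5

F_att = 5/4·(g−p) = 5/4·(-1,-2) = (-1.2500,-2.5000)
o1: d²=29 ≤ ρ²=47; F_rep = 23·(2,-5)/29² = (0.0547,-0.1367)
F = F_att + ΣF_rep = (-1.1953,-2.6367)
Δp = p'−p = (-0.2391,-0.5273); α = Δx/Fx = (-4021/16820) / (-4021/3364) = 1/5
check: Δy/Fy = (-887/1682) / (-4435/1682) = 1/5 ✓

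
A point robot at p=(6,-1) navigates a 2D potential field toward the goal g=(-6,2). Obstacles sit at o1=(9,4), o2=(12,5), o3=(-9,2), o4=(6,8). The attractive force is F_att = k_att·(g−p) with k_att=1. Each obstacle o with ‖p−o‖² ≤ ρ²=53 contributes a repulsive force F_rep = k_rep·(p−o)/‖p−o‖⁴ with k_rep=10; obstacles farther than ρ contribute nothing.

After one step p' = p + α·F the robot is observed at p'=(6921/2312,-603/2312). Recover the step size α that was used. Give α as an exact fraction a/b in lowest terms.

α = 1/4

F_att = 1·(g−p) = 1·(-12,3) = (-12.0000,3.0000)
o1: d²=34 ≤ ρ²=53; F_rep = 10·(-3,-5)/34² = (-0.0260,-0.0433)
o2: d²=72 > ρ²=53 → inactive
o3: d²=234 > ρ²=53 → inactive
o4: d²=81 > ρ²=53 → inactive
F = F_att + ΣF_rep = (-12.0260,2.9567)
Δp = p'−p = (-3.0065,0.7392); α = Δx/Fx = (-6951/2312) / (-6951/578) = 1/4
check: Δy/Fy = (1709/2312) / (1709/578) = 1/4 ✓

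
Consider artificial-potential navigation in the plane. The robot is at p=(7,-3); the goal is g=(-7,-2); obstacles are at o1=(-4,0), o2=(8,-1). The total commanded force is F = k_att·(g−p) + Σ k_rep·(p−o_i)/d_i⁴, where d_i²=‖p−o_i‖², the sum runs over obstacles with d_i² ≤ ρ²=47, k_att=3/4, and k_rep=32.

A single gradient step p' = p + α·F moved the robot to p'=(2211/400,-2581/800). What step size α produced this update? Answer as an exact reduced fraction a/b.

α = 1/8

F_att = 3/4·(g−p) = 3/4·(-14,1) = (-10.5000,0.7500)
o1: d²=130 > ρ²=47 → inactive
o2: d²=5 ≤ ρ²=47; F_rep = 32·(-1,-2)/5² = (-1.2800,-2.5600)
F = F_att + ΣF_rep = (-11.7800,-1.8100)
Δp = p'−p = (-1.4725,-0.2263); α = Δx/Fx = (-589/400) / (-589/50) = 1/8
check: Δy/Fy = (-181/800) / (-181/100) = 1/8 ✓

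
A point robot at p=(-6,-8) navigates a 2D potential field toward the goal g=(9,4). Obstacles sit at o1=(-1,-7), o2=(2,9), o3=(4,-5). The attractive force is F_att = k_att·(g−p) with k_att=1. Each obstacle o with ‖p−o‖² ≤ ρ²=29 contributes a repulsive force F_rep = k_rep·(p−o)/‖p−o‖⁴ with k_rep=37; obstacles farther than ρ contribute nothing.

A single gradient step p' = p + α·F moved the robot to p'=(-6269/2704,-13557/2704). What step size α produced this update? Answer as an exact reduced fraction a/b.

F_att = 1·(g−p) = 1·(15,12) = (15.0000,12.0000)
o1: d²=26 ≤ ρ²=29; F_rep = 37·(-5,-1)/26² = (-0.2737,-0.0547)
o2: d²=353 > ρ²=29 → inactive
o3: d²=109 > ρ²=29 → inactive
F = F_att + ΣF_rep = (14.7263,11.9453)
Δp = p'−p = (3.6816,2.9863); α = Δx/Fx = (9955/2704) / (9955/676) = 1/4
check: Δy/Fy = (8075/2704) / (8075/676) = 1/4 ✓

α = 1/4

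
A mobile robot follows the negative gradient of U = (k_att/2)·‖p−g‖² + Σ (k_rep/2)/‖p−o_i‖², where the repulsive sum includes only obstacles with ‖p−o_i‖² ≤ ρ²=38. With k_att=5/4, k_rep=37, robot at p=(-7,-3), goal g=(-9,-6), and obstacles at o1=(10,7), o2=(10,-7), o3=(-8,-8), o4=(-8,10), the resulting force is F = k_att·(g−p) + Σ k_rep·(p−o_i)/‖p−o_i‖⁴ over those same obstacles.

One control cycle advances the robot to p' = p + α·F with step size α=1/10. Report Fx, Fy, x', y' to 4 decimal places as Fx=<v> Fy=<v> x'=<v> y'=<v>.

F_att = 5/4·(g−p) = 5/4·(-2,-3) = (-2.5000,-3.7500)
o1: d²=389 > ρ²=38 → inactive
o2: d²=305 > ρ²=38 → inactive
o3: d²=26 ≤ ρ²=38; F_rep = 37·(1,5)/26² = (0.0547,0.2737)
o4: d²=170 > ρ²=38 → inactive
F = F_att + ΣF_rep = (-2.4453,-3.4763)
p' = p + 1/10·F = (-7.2445,-3.3476)

Fx=-2.4453 Fy=-3.4763 x'=-7.2445 y'=-3.3476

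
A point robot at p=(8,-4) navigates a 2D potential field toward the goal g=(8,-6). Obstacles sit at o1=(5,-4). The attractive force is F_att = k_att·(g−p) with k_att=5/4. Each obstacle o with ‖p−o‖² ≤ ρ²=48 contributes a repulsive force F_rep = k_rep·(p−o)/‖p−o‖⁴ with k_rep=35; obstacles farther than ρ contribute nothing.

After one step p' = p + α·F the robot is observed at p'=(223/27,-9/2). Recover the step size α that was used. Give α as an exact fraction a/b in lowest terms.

F_att = 5/4·(g−p) = 5/4·(0,-2) = (0.0000,-2.5000)
o1: d²=9 ≤ ρ²=48; F_rep = 35·(3,0)/9² = (1.2963,0.0000)
F = F_att + ΣF_rep = (1.2963,-2.5000)
Δp = p'−p = (0.2593,-0.5000); α = Δx/Fx = (7/27) / (35/27) = 1/5
check: Δy/Fy = (-1/2) / (-5/2) = 1/5 ✓

α = 1/5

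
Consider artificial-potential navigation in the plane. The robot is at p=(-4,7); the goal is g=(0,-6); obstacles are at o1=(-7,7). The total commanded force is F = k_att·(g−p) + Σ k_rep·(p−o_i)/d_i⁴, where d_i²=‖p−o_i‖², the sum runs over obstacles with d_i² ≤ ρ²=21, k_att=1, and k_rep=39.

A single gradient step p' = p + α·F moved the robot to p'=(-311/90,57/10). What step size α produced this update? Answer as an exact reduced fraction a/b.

α = 1/10

F_att = 1·(g−p) = 1·(4,-13) = (4.0000,-13.0000)
o1: d²=9 ≤ ρ²=21; F_rep = 39·(3,0)/9² = (1.4444,0.0000)
F = F_att + ΣF_rep = (5.4444,-13.0000)
Δp = p'−p = (0.5444,-1.3000); α = Δx/Fx = (49/90) / (49/9) = 1/10
check: Δy/Fy = (-13/10) / (-13) = 1/10 ✓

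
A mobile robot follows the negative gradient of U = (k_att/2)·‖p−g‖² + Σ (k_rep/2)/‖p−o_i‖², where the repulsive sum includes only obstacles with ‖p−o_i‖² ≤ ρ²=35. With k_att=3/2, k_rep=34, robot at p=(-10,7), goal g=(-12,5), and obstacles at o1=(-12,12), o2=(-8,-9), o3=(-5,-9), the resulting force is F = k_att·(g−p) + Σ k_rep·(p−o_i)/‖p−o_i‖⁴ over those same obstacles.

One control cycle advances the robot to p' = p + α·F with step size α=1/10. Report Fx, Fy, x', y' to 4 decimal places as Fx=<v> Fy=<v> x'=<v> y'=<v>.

Fx=-2.9191 Fy=-3.2021 x'=-10.2919 y'=6.6798

F_att = 3/2·(g−p) = 3/2·(-2,-2) = (-3.0000,-3.0000)
o1: d²=29 ≤ ρ²=35; F_rep = 34·(2,-5)/29² = (0.0809,-0.2021)
o2: d²=260 > ρ²=35 → inactive
o3: d²=281 > ρ²=35 → inactive
F = F_att + ΣF_rep = (-2.9191,-3.2021)
p' = p + 1/10·F = (-10.2919,6.6798)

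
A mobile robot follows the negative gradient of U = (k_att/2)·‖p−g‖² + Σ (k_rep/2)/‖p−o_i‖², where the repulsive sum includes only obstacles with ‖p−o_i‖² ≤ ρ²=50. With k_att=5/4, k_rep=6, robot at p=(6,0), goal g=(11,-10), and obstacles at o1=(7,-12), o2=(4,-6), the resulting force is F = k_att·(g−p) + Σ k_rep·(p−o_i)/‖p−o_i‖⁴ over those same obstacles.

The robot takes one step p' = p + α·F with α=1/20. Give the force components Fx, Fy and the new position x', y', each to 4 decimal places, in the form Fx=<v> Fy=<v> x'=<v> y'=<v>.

F_att = 5/4·(g−p) = 5/4·(5,-10) = (6.2500,-12.5000)
o1: d²=145 > ρ²=50 → inactive
o2: d²=40 ≤ ρ²=50; F_rep = 6·(2,6)/40² = (0.0075,0.0225)
F = F_att + ΣF_rep = (6.2575,-12.4775)
p' = p + 1/20·F = (6.3129,-0.6239)

Fx=6.2575 Fy=-12.4775 x'=6.3129 y'=-0.6239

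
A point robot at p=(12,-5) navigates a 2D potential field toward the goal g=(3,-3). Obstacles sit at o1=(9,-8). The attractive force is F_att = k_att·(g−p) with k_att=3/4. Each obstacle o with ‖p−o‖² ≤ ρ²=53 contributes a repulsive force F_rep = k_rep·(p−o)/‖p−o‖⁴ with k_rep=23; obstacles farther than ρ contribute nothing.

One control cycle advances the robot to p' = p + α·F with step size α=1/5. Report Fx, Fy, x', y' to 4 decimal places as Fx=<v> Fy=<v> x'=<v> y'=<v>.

F_att = 3/4·(g−p) = 3/4·(-9,2) = (-6.7500,1.5000)
o1: d²=18 ≤ ρ²=53; F_rep = 23·(3,3)/18² = (0.2130,0.2130)
F = F_att + ΣF_rep = (-6.5370,1.7130)
p' = p + 1/5·F = (10.6926,-4.6574)

Fx=-6.5370 Fy=1.7130 x'=10.6926 y'=-4.6574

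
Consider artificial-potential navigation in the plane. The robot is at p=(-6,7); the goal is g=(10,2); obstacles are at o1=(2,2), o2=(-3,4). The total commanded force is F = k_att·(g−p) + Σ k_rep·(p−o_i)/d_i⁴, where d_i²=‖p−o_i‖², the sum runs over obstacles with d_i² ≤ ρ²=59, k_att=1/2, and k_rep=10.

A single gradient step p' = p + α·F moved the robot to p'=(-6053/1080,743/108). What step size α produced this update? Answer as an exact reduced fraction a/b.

α = 1/20

F_att = 1/2·(g−p) = 1/2·(16,-5) = (8.0000,-2.5000)
o1: d²=89 > ρ²=59 → inactive
o2: d²=18 ≤ ρ²=59; F_rep = 10·(-3,3)/18² = (-0.0926,0.0926)
F = F_att + ΣF_rep = (7.9074,-2.4074)
Δp = p'−p = (0.3954,-0.1204); α = Δx/Fx = (427/1080) / (427/54) = 1/20
check: Δy/Fy = (-13/108) / (-65/27) = 1/20 ✓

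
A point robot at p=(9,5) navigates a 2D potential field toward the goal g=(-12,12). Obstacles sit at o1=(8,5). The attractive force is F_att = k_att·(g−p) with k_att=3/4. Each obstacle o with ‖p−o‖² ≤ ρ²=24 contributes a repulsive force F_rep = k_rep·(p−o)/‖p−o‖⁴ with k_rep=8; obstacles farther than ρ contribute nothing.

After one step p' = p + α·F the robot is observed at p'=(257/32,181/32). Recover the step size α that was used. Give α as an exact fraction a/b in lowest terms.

F_att = 3/4·(g−p) = 3/4·(-21,7) = (-15.7500,5.2500)
o1: d²=1 ≤ ρ²=24; F_rep = 8·(1,0)/1² = (8.0000,0.0000)
F = F_att + ΣF_rep = (-7.7500,5.2500)
Δp = p'−p = (-0.9688,0.6562); α = Δx/Fx = (-31/32) / (-31/4) = 1/8
check: Δy/Fy = (21/32) / (21/4) = 1/8 ✓

α = 1/8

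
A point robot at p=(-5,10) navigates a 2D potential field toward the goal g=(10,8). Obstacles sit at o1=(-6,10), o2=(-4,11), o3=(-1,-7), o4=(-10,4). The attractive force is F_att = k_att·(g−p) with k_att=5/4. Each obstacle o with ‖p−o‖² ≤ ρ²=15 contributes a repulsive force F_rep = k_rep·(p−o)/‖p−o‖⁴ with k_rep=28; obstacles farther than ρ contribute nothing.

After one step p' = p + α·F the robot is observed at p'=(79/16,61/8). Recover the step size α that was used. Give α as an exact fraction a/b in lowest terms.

F_att = 5/4·(g−p) = 5/4·(15,-2) = (18.7500,-2.5000)
o1: d²=1 ≤ ρ²=15; F_rep = 28·(1,0)/1² = (28.0000,0.0000)
o2: d²=2 ≤ ρ²=15; F_rep = 28·(-1,-1)/2² = (-7.0000,-7.0000)
o3: d²=305 > ρ²=15 → inactive
o4: d²=61 > ρ²=15 → inactive
F = F_att + ΣF_rep = (39.7500,-9.5000)
Δp = p'−p = (9.9375,-2.3750); α = Δx/Fx = (159/16) / (159/4) = 1/4
check: Δy/Fy = (-19/8) / (-19/2) = 1/4 ✓

α = 1/4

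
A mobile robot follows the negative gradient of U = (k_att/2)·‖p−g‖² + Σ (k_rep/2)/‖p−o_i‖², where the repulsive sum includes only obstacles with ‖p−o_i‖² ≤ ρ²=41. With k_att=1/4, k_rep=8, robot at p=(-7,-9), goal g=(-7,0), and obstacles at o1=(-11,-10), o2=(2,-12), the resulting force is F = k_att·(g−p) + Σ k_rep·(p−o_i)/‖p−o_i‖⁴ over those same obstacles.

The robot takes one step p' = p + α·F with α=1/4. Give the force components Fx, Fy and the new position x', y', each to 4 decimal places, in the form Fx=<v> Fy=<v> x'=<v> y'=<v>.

F_att = 1/4·(g−p) = 1/4·(0,9) = (0.0000,2.2500)
o1: d²=17 ≤ ρ²=41; F_rep = 8·(4,1)/17² = (0.1107,0.0277)
o2: d²=90 > ρ²=41 → inactive
F = F_att + ΣF_rep = (0.1107,2.2777)
p' = p + 1/4·F = (-6.9723,-8.4306)

Fx=0.1107 Fy=2.2777 x'=-6.9723 y'=-8.4306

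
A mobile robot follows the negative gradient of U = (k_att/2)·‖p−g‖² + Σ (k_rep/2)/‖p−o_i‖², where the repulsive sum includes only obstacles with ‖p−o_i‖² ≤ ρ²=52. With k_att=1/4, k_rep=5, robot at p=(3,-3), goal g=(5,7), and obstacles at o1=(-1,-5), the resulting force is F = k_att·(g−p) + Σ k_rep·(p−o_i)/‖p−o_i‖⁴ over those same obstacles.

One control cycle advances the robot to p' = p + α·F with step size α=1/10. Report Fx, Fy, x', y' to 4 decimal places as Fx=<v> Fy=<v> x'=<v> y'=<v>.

F_att = 1/4·(g−p) = 1/4·(2,10) = (0.5000,2.5000)
o1: d²=20 ≤ ρ²=52; F_rep = 5·(4,2)/20² = (0.0500,0.0250)
F = F_att + ΣF_rep = (0.5500,2.5250)
p' = p + 1/10·F = (3.0550,-2.7475)

Fx=0.5500 Fy=2.5250 x'=3.0550 y'=-2.7475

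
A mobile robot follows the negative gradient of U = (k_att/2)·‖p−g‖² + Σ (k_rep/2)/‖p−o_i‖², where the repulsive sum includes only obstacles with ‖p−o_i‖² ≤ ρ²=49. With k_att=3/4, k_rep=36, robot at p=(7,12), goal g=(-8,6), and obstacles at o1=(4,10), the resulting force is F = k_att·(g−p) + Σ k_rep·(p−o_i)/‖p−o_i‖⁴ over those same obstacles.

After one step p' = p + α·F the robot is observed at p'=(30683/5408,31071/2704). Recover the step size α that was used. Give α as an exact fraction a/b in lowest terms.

F_att = 3/4·(g−p) = 3/4·(-15,-6) = (-11.2500,-4.5000)
o1: d²=13 ≤ ρ²=49; F_rep = 36·(3,2)/13² = (0.6391,0.4260)
F = F_att + ΣF_rep = (-10.6109,-4.0740)
Δp = p'−p = (-1.3264,-0.5092); α = Δx/Fx = (-7173/5408) / (-7173/676) = 1/8
check: Δy/Fy = (-1377/2704) / (-1377/338) = 1/8 ✓

α = 1/8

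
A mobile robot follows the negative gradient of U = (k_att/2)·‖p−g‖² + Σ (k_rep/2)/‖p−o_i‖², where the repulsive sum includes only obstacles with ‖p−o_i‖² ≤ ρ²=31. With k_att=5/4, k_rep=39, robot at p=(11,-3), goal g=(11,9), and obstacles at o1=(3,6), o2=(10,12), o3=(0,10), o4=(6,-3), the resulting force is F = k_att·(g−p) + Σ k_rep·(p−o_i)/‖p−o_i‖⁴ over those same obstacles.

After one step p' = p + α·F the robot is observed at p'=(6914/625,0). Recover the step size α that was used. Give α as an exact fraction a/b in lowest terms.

α = 1/5

F_att = 5/4·(g−p) = 5/4·(0,12) = (0.0000,15.0000)
o1: d²=145 > ρ²=31 → inactive
o2: d²=226 > ρ²=31 → inactive
o3: d²=290 > ρ²=31 → inactive
o4: d²=25 ≤ ρ²=31; F_rep = 39·(5,0)/25² = (0.3120,0.0000)
F = F_att + ΣF_rep = (0.3120,15.0000)
Δp = p'−p = (0.0624,3.0000); α = Δx/Fx = (39/625) / (39/125) = 1/5
check: Δy/Fy = (3) / (15) = 1/5 ✓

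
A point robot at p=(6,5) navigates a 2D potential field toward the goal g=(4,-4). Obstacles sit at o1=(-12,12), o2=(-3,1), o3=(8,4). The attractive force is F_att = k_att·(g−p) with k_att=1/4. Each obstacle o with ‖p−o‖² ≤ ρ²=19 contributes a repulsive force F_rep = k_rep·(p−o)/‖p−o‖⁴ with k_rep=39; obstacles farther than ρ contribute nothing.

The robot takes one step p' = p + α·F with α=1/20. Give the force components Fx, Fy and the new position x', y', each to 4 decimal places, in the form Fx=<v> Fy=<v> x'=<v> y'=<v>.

F_att = 1/4·(g−p) = 1/4·(-2,-9) = (-0.5000,-2.2500)
o1: d²=373 > ρ²=19 → inactive
o2: d²=97 > ρ²=19 → inactive
o3: d²=5 ≤ ρ²=19; F_rep = 39·(-2,1)/5² = (-3.1200,1.5600)
F = F_att + ΣF_rep = (-3.6200,-0.6900)
p' = p + 1/20·F = (5.8190,4.9655)

Fx=-3.6200 Fy=-0.6900 x'=5.8190 y'=4.9655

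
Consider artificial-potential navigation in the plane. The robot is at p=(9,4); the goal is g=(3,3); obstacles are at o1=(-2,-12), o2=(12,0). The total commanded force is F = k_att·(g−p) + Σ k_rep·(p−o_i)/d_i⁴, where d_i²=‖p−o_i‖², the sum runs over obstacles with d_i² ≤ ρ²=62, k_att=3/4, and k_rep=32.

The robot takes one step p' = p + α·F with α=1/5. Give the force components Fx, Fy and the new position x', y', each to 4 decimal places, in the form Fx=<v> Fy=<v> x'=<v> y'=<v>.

Fx=-4.6536 Fy=-0.5452 x'=8.0693 y'=3.8910

F_att = 3/4·(g−p) = 3/4·(-6,-1) = (-4.5000,-0.7500)
o1: d²=377 > ρ²=62 → inactive
o2: d²=25 ≤ ρ²=62; F_rep = 32·(-3,4)/25² = (-0.1536,0.2048)
F = F_att + ΣF_rep = (-4.6536,-0.5452)
p' = p + 1/5·F = (8.0693,3.8910)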